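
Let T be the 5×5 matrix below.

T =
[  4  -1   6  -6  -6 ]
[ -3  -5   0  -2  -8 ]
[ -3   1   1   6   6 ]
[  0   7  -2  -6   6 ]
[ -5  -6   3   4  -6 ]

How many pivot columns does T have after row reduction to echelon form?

5

Row reduce to echelon form.
R2 ← R2 + (3/4)·R1: [0, -23/4, 9/2, -13/2, -25/2]
R3 ← R3 + (3/4)·R1: [0, 1/4, 11/2, 3/2, 3/2]
R5 ← R5 + (5/4)·R1: [0, -29/4, 21/2, -7/2, -27/2]
R3 ← R3 + (1/23)·R2: [0, 0, 131/23, 28/23, 22/23]
R4 ← R4 + (28/23)·R2: [0, 0, 80/23, -320/23, -212/23]
R5 ← R5 − (29/23)·R2: [0, 0, 111/23, 108/23, 52/23]
R4 ← R4 − (80/131)·R3: [0, 0, 0, -1920/131, -1284/131]
R5 ← R5 − (111/131)·R3: [0, 0, 0, 480/131, 190/131]
R5 ← R5 + (1/4)·R4: [0, 0, 0, 0, -1]
Echelon form has 5 nonzero rows, so rank(T) = 5.
Each nonzero row contributes one pivot column: 5 pivot columns.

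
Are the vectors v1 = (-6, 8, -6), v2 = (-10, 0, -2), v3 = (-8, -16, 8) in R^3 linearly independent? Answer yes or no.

no

Form the matrix with these vectors as rows and row reduce.
R2 ← R2 − (5/3)·R1: [0, -40/3, 8]
R3 ← R3 − (4/3)·R1: [0, -80/3, 16]
R3 ← R3 − (2)·R2: [0, 0, 0]
2 nonzero rows, so the 3 vectors span a space of dimension 2.
Since 2 < 3, the vectors are linearly dependent.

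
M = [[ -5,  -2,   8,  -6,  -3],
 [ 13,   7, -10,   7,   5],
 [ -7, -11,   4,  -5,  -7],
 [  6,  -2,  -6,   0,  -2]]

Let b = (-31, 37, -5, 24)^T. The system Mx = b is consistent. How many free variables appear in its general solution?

Row reduce the augmented matrix [M | b].
R2 ← R2 + (13/5)·R1: [0, 9/5, 54/5, -43/5, -14/5, -218/5]
R3 ← R3 − (7/5)·R1: [0, -41/5, -36/5, 17/5, -14/5, 192/5]
R4 ← R4 + (6/5)·R1: [0, -22/5, 18/5, -36/5, -28/5, -66/5]
R3 ← R3 + (41/9)·R2: [0, 0, 42, -322/9, -140/9, -1442/9]
R4 ← R4 + (22/9)·R2: [0, 0, 30, -254/9, -112/9, -1078/9]
R4 ← R4 − (5/7)·R3: [0, 0, 0, -8/3, -4/3, -16/3]
The echelon form has 4 nonzero rows, and every pivot lies in the first 5 columns, so rank(M) = rank([M|b]) = 4.
The system is consistent.
Free variables = (unknowns) − (rank) = 5 − 4 = 1.

1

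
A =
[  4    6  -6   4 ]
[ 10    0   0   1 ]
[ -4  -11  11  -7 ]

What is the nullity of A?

2

Row reduce to echelon form.
R2 ← R2 − (5/2)·R1: [0, -15, 15, -9]
R3 ← R3 + R1: [0, -5, 5, -3]
R3 ← R3 − (1/3)·R2: [0, 0, 0, 0]
2 nonzero rows, so rank(A) = 2.
A has 4 columns; by rank–nullity, nullity = 4 − 2 = 2.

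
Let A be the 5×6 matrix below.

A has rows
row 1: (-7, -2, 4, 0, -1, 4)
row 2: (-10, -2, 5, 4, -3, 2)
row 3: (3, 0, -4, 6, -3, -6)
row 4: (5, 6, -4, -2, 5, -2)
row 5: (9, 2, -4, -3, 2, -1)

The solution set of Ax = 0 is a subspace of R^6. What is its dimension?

1

Row reduce to echelon form.
R2 ← R2 − (10/7)·R1: [0, 6/7, -5/7, 4, -11/7, -26/7]
R3 ← R3 + (3/7)·R1: [0, -6/7, -16/7, 6, -24/7, -30/7]
R4 ← R4 + (5/7)·R1: [0, 32/7, -8/7, -2, 30/7, 6/7]
R5 ← R5 + (9/7)·R1: [0, -4/7, 8/7, -3, 5/7, 29/7]
R3 ← R3 + R2: [0, 0, -3, 10, -5, -8]
R4 ← R4 − (16/3)·R2: [0, 0, 8/3, -70/3, 38/3, 62/3]
R5 ← R5 + (2/3)·R2: [0, 0, 2/3, -1/3, -1/3, 5/3]
R4 ← R4 + (8/9)·R3: [0, 0, 0, -130/9, 74/9, 122/9]
R5 ← R5 + (2/9)·R3: [0, 0, 0, 17/9, -13/9, -1/9]
R5 ← R5 + (17/130)·R4: [0, 0, 0, 0, -24/65, 108/65]
5 nonzero rows, so rank(A) = 5.
A has 6 columns; by rank–nullity, nullity = 6 − 5 = 1.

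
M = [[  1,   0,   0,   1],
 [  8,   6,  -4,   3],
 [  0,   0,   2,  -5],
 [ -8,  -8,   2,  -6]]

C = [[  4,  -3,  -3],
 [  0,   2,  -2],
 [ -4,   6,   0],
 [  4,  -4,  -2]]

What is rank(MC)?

2

First compute MC:
[[  8,  -7,  -5],
 [ 60, -48, -42],
 [-28,  32,  10],
 [-64,  44,  52]]
Now row reduce the product.
R2 ← R2 − (15/2)·R1: [0, 9/2, -9/2]
R3 ← R3 + (7/2)·R1: [0, 15/2, -15/2]
R4 ← R4 + (8)·R1: [0, -12, 12]
R3 ← R3 − (5/3)·R2: [0, 0, 0]
R4 ← R4 + (8/3)·R2: [0, 0, 0]
2 nonzero rows, so rank(MC) = 2.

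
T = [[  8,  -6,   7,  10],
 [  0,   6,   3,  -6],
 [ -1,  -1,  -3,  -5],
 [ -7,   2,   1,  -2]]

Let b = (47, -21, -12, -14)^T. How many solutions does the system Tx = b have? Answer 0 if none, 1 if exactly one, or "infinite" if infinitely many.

Row reduce the augmented matrix [T | b].
R3 ← R3 + (1/8)·R1: [0, -7/4, -17/8, -15/4, -49/8]
R4 ← R4 + (7/8)·R1: [0, -13/4, 57/8, 27/4, 217/8]
R3 ← R3 + (7/24)·R2: [0, 0, -5/4, -11/2, -49/4]
R4 ← R4 + (13/24)·R2: [0, 0, 35/4, 7/2, 63/4]
R4 ← R4 + (7)·R3: [0, 0, 0, -35, -70]
The echelon form has 4 nonzero rows, and every pivot lies in the first 4 columns, so rank(T) = rank([T|b]) = 4.
The system is consistent.
rank = 4 = number of unknowns, so the solution is unique.

1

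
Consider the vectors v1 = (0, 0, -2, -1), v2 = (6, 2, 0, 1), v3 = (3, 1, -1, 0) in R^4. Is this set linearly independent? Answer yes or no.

no

Form the matrix with these vectors as rows and row reduce.
Swap R1 ↔ R2
R3 ← R3 − (1/2)·R1: [0, 0, -1, -1/2]
R3 ← R3 − (1/2)·R2: [0, 0, 0, 0]
2 nonzero rows, so the 3 vectors span a space of dimension 2.
Since 2 < 3, the vectors are linearly dependent.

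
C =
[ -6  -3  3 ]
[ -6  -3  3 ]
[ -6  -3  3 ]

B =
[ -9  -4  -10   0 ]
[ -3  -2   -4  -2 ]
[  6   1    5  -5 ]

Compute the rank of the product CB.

1

First compute CB:
[[ 81,  33,  87,  -9],
 [ 81,  33,  87,  -9],
 [ 81,  33,  87,  -9]]
Now row reduce the product.
R2 ← R2 − R1: [0, 0, 0, 0]
R3 ← R3 − R1: [0, 0, 0, 0]
1 nonzero row, so rank(CB) = 1.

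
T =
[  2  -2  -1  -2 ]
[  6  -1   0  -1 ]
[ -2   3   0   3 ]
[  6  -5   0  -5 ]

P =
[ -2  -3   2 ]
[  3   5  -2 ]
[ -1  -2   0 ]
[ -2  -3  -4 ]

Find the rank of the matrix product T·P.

First compute TP:
[[ -5,  -8,  16],
 [-13, -20,  18],
 [  7,  12, -22],
 [-17, -28,  42]]
Now row reduce the product.
R2 ← R2 − (13/5)·R1: [0, 4/5, -118/5]
R3 ← R3 + (7/5)·R1: [0, 4/5, 2/5]
R4 ← R4 − (17/5)·R1: [0, -4/5, -62/5]
R3 ← R3 − R2: [0, 0, 24]
R4 ← R4 + R2: [0, 0, -36]
R4 ← R4 + (3/2)·R3: [0, 0, 0]
3 nonzero rows, so rank(TP) = 3.

3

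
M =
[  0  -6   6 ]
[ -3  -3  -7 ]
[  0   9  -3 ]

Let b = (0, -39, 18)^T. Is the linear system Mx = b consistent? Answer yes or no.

yes

Row reduce the augmented matrix [M | b].
Swap R1 ↔ R2
R3 ← R3 + (3/2)·R2: [0, 0, 6, 18]
The echelon form has 3 nonzero rows, and every pivot lies in the first 3 columns, so rank(M) = rank([M|b]) = 3.
The system is consistent.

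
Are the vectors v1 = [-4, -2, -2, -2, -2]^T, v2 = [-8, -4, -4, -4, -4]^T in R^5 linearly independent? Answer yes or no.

Form the matrix with these vectors as rows and row reduce.
R2 ← R2 − (2)·R1: [0, 0, 0, 0, 0]
1 nonzero row, so the 2 vectors span a space of dimension 1.
Since 1 < 2, the vectors are linearly dependent.

no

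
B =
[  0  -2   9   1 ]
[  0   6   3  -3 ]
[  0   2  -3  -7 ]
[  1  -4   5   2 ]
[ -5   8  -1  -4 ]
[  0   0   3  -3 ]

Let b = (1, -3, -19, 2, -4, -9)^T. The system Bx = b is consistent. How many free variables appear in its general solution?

0

Row reduce the augmented matrix [B | b].
Swap R1 ↔ R4
R5 ← R5 + (5)·R1: [0, -12, 24, 6, 6]
R3 ← R3 − (1/3)·R2: [0, 0, -4, -6, -18]
R4 ← R4 + (1/3)·R2: [0, 0, 10, 0, 0]
R5 ← R5 + (2)·R2: [0, 0, 30, 0, 0]
R4 ← R4 + (5/2)·R3: [0, 0, 0, -15, -45]
R5 ← R5 + (15/2)·R3: [0, 0, 0, -45, -135]
R6 ← R6 + (3/4)·R3: [0, 0, 0, -15/2, -45/2]
R5 ← R5 − (3)·R4: [0, 0, 0, 0, 0]
R6 ← R6 − (1/2)·R4: [0, 0, 0, 0, 0]
The echelon form has 4 nonzero rows, and every pivot lies in the first 4 columns, so rank(B) = rank([B|b]) = 4.
The system is consistent.
Free variables = (unknowns) − (rank) = 4 − 4 = 0.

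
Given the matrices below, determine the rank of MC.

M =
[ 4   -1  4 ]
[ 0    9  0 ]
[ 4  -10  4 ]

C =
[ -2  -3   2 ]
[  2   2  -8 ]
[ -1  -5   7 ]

First compute MC:
[[-14, -34,  44],
 [ 18,  18, -72],
 [-32, -52, 116]]
Now row reduce the product.
R2 ← R2 + (9/7)·R1: [0, -180/7, -108/7]
R3 ← R3 − (16/7)·R1: [0, 180/7, 108/7]
R3 ← R3 + R2: [0, 0, 0]
2 nonzero rows, so rank(MC) = 2.

2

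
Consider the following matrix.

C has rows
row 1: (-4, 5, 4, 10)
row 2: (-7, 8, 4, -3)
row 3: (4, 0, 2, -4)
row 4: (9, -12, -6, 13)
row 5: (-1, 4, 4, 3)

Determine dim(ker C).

1

Row reduce to echelon form.
R2 ← R2 − (7/4)·R1: [0, -3/4, -3, -41/2]
R3 ← R3 + R1: [0, 5, 6, 6]
R4 ← R4 + (9/4)·R1: [0, -3/4, 3, 71/2]
R5 ← R5 − (1/4)·R1: [0, 11/4, 3, 1/2]
R3 ← R3 + (20/3)·R2: [0, 0, -14, -392/3]
R4 ← R4 − R2: [0, 0, 6, 56]
R5 ← R5 + (11/3)·R2: [0, 0, -8, -224/3]
R4 ← R4 + (3/7)·R3: [0, 0, 0, 0]
R5 ← R5 − (4/7)·R3: [0, 0, 0, 0]
3 nonzero rows, so rank(C) = 3.
C has 4 columns; by rank–nullity, nullity = 4 − 3 = 1.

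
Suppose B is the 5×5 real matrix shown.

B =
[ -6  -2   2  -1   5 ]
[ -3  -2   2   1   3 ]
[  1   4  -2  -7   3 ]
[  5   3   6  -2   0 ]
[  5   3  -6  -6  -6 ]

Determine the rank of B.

Row reduce to echelon form.
R2 ← R2 − (1/2)·R1: [0, -1, 1, 3/2, 1/2]
R3 ← R3 + (1/6)·R1: [0, 11/3, -5/3, -43/6, 23/6]
R4 ← R4 + (5/6)·R1: [0, 4/3, 23/3, -17/6, 25/6]
R5 ← R5 + (5/6)·R1: [0, 4/3, -13/3, -41/6, -11/6]
R3 ← R3 + (11/3)·R2: [0, 0, 2, -5/3, 17/3]
R4 ← R4 + (4/3)·R2: [0, 0, 9, -5/6, 29/6]
R5 ← R5 + (4/3)·R2: [0, 0, -3, -29/6, -7/6]
R4 ← R4 − (9/2)·R3: [0, 0, 0, 20/3, -62/3]
R5 ← R5 + (3/2)·R3: [0, 0, 0, -22/3, 22/3]
R5 ← R5 + (11/10)·R4: [0, 0, 0, 0, -77/5]
Echelon form has 5 nonzero rows, so rank(B) = 5.

5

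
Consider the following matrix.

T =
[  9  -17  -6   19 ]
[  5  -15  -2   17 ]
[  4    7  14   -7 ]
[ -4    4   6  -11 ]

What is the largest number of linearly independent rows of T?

Row reduce to echelon form.
R2 ← R2 − (5/9)·R1: [0, -50/9, 4/3, 58/9]
R3 ← R3 − (4/9)·R1: [0, 131/9, 50/3, -139/9]
R4 ← R4 + (4/9)·R1: [0, -32/9, 10/3, -23/9]
R3 ← R3 + (131/50)·R2: [0, 0, 504/25, 36/25]
R4 ← R4 − (16/25)·R2: [0, 0, 62/25, -167/25]
R4 ← R4 − (31/252)·R3: [0, 0, 0, -48/7]
Echelon form has 4 nonzero rows, so rank(T) = 4.
The rank gives the maximum number of linearly independent rows: 4.

4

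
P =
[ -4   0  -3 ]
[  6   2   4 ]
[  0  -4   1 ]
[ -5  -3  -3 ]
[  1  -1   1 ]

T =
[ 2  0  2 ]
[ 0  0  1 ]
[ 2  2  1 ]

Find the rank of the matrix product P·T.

First compute PT:
[[-14,  -6, -11],
 [ 20,   8,  18],
 [  2,   2,  -3],
 [-16,  -6, -16],
 [  4,   2,   2]]
Now row reduce the product.
R2 ← R2 + (10/7)·R1: [0, -4/7, 16/7]
R3 ← R3 + (1/7)·R1: [0, 8/7, -32/7]
R4 ← R4 − (8/7)·R1: [0, 6/7, -24/7]
R5 ← R5 + (2/7)·R1: [0, 2/7, -8/7]
R3 ← R3 + (2)·R2: [0, 0, 0]
R4 ← R4 + (3/2)·R2: [0, 0, 0]
R5 ← R5 + (1/2)·R2: [0, 0, 0]
2 nonzero rows, so rank(PT) = 2.

2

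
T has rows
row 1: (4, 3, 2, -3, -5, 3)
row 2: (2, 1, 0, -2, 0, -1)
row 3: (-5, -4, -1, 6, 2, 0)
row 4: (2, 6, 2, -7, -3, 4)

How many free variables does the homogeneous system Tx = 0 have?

3

Row reduce to echelon form.
R2 ← R2 − (1/2)·R1: [0, -1/2, -1, -1/2, 5/2, -5/2]
R3 ← R3 + (5/4)·R1: [0, -1/4, 3/2, 9/4, -17/4, 15/4]
R4 ← R4 − (1/2)·R1: [0, 9/2, 1, -11/2, -1/2, 5/2]
R3 ← R3 − (1/2)·R2: [0, 0, 2, 5/2, -11/2, 5]
R4 ← R4 + (9)·R2: [0, 0, -8, -10, 22, -20]
R4 ← R4 + (4)·R3: [0, 0, 0, 0, 0, 0]
3 nonzero rows, so rank(T) = 3.
T has 6 columns; by rank–nullity, nullity = 6 − 3 = 3.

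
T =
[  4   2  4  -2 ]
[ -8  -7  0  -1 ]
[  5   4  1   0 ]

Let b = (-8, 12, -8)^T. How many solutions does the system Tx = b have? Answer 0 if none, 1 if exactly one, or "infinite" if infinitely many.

infinite

Row reduce the augmented matrix [T | b].
R2 ← R2 + (2)·R1: [0, -3, 8, -5, -4]
R3 ← R3 − (5/4)·R1: [0, 3/2, -4, 5/2, 2]
R3 ← R3 + (1/2)·R2: [0, 0, 0, 0, 0]
The echelon form has 2 nonzero rows, and every pivot lies in the first 4 columns, so rank(T) = rank([T|b]) = 2.
The system is consistent.
rank = 2 < 4 unknowns, so there are infinitely many solutions.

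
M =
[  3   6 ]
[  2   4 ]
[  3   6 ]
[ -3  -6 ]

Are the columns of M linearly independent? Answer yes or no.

no

Row reduce M to echelon form.
R2 ← R2 − (2/3)·R1: [0, 0]
R3 ← R3 − R1: [0, 0]
R4 ← R4 + R1: [0, 0]
1 pivot among 2 columns.
Only 1 < 2 pivot columns, so the columns are linearly dependent.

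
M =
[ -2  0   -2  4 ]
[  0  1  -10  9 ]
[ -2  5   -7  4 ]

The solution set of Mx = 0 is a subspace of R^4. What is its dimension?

1

Row reduce to echelon form.
R3 ← R3 − R1: [0, 5, -5, 0]
R3 ← R3 − (5)·R2: [0, 0, 45, -45]
3 nonzero rows, so rank(M) = 3.
M has 4 columns; by rank–nullity, nullity = 4 − 3 = 1.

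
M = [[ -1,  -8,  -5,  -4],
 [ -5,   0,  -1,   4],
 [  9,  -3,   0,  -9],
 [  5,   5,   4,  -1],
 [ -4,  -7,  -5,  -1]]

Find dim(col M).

2

Row reduce to echelon form.
R2 ← R2 − (5)·R1: [0, 40, 24, 24]
R3 ← R3 + (9)·R1: [0, -75, -45, -45]
R4 ← R4 + (5)·R1: [0, -35, -21, -21]
R5 ← R5 − (4)·R1: [0, 25, 15, 15]
R3 ← R3 + (15/8)·R2: [0, 0, 0, 0]
R4 ← R4 + (7/8)·R2: [0, 0, 0, 0]
R5 ← R5 − (5/8)·R2: [0, 0, 0, 0]
Echelon form has 2 nonzero rows, so rank(M) = 2.
The column space has dimension equal to the rank: 2.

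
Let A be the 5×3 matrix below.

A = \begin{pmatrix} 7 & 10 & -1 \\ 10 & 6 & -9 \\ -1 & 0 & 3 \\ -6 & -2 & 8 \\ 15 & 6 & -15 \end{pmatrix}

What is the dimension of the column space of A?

3

Row reduce to echelon form.
R2 ← R2 − (10/7)·R1: [0, -58/7, -53/7]
R3 ← R3 + (1/7)·R1: [0, 10/7, 20/7]
R4 ← R4 + (6/7)·R1: [0, 46/7, 50/7]
R5 ← R5 − (15/7)·R1: [0, -108/7, -90/7]
R3 ← R3 + (5/29)·R2: [0, 0, 45/29]
R4 ← R4 + (23/29)·R2: [0, 0, 33/29]
R5 ← R5 − (54/29)·R2: [0, 0, 36/29]
R4 ← R4 − (11/15)·R3: [0, 0, 0]
R5 ← R5 − (4/5)·R3: [0, 0, 0]
Echelon form has 3 nonzero rows, so rank(A) = 3.
The column space has dimension equal to the rank: 3.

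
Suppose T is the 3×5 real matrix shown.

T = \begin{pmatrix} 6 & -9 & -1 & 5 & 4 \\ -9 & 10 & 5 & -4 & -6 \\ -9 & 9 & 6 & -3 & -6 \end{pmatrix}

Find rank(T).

Row reduce to echelon form.
R2 ← R2 + (3/2)·R1: [0, -7/2, 7/2, 7/2, 0]
R3 ← R3 + (3/2)·R1: [0, -9/2, 9/2, 9/2, 0]
R3 ← R3 − (9/7)·R2: [0, 0, 0, 0, 0]
Echelon form has 2 nonzero rows, so rank(T) = 2.

2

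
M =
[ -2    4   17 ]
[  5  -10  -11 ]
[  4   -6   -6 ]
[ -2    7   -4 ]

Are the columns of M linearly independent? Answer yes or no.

Row reduce M to echelon form.
R2 ← R2 + (5/2)·R1: [0, 0, 63/2]
R3 ← R3 + (2)·R1: [0, 2, 28]
R4 ← R4 − R1: [0, 3, -21]
Swap R2 ↔ R3
R4 ← R4 − (3/2)·R2: [0, 0, -63]
R4 ← R4 + (2)·R3: [0, 0, 0]
3 pivots among 3 columns.
Every column is a pivot column, so the columns are linearly independent.

yes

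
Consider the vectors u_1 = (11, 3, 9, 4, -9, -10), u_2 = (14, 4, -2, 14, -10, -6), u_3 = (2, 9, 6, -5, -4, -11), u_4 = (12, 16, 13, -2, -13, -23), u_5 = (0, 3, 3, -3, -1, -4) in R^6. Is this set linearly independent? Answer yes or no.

Form the matrix with these vectors as rows and row reduce.
R2 ← R2 − (14/11)·R1: [0, 2/11, -148/11, 98/11, 16/11, 74/11]
R3 ← R3 − (2/11)·R1: [0, 93/11, 48/11, -63/11, -26/11, -101/11]
R4 ← R4 − (12/11)·R1: [0, 140/11, 35/11, -70/11, -35/11, -133/11]
R3 ← R3 − (93/2)·R2: [0, 0, 630, -420, -70, -322]
R4 ← R4 − (70)·R2: [0, 0, 945, -630, -105, -483]
R5 ← R5 − (33/2)·R2: [0, 0, 225, -150, -25, -115]
R4 ← R4 − (3/2)·R3: [0, 0, 0, 0, 0, 0]
R5 ← R5 − (5/14)·R3: [0, 0, 0, 0, 0, 0]
3 nonzero rows, so the 5 vectors span a space of dimension 3.
Since 3 < 5, the vectors are linearly dependent.

no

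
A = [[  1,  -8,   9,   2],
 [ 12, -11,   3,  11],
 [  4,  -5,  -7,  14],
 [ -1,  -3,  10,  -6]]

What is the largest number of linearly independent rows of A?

3

Row reduce to echelon form.
R2 ← R2 − (12)·R1: [0, 85, -105, -13]
R3 ← R3 − (4)·R1: [0, 27, -43, 6]
R4 ← R4 + R1: [0, -11, 19, -4]
R3 ← R3 − (27/85)·R2: [0, 0, -164/17, 861/85]
R4 ← R4 + (11/85)·R2: [0, 0, 92/17, -483/85]
R4 ← R4 + (23/41)·R3: [0, 0, 0, 0]
Echelon form has 3 nonzero rows, so rank(A) = 3.
The rank gives the maximum number of linearly independent rows: 3.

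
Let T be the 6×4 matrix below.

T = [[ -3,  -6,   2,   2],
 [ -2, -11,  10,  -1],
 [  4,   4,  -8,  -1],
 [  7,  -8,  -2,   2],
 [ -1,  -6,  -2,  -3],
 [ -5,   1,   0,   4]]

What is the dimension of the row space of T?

4

Row reduce to echelon form.
R2 ← R2 − (2/3)·R1: [0, -7, 26/3, -7/3]
R3 ← R3 + (4/3)·R1: [0, -4, -16/3, 5/3]
R4 ← R4 + (7/3)·R1: [0, -22, 8/3, 20/3]
R5 ← R5 − (1/3)·R1: [0, -4, -8/3, -11/3]
R6 ← R6 − (5/3)·R1: [0, 11, -10/3, 2/3]
R3 ← R3 − (4/7)·R2: [0, 0, -72/7, 3]
R4 ← R4 − (22/7)·R2: [0, 0, -172/7, 14]
R5 ← R5 − (4/7)·R2: [0, 0, -160/21, -7/3]
R6 ← R6 + (11/7)·R2: [0, 0, 72/7, -3]
R4 ← R4 − (43/18)·R3: [0, 0, 0, 41/6]
R5 ← R5 − (20/27)·R3: [0, 0, 0, -41/9]
R6 ← R6 + R3: [0, 0, 0, 0]
R5 ← R5 + (2/3)·R4: [0, 0, 0, 0]
Echelon form has 4 nonzero rows, so rank(T) = 4.
The row space has dimension equal to the rank: 4.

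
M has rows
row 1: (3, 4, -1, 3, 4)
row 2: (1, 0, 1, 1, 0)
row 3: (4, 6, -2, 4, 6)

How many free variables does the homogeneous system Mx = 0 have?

3

Row reduce to echelon form.
R2 ← R2 − (1/3)·R1: [0, -4/3, 4/3, 0, -4/3]
R3 ← R3 − (4/3)·R1: [0, 2/3, -2/3, 0, 2/3]
R3 ← R3 + (1/2)·R2: [0, 0, 0, 0, 0]
2 nonzero rows, so rank(M) = 2.
M has 5 columns; by rank–nullity, nullity = 5 − 2 = 3.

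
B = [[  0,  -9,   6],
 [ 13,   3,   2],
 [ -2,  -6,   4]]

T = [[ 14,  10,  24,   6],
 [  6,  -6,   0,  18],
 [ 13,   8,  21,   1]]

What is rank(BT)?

3

First compute BT:
[[ 24, 102, 126, -156],
 [226, 128, 354, 134],
 [-12,  48,  36, -116]]
Now row reduce the product.
R2 ← R2 − (113/12)·R1: [0, -1665/2, -1665/2, 1603]
R3 ← R3 + (1/2)·R1: [0, 99, 99, -194]
R3 ← R3 + (22/185)·R2: [0, 0, 0, -624/185]
3 nonzero rows, so rank(BT) = 3.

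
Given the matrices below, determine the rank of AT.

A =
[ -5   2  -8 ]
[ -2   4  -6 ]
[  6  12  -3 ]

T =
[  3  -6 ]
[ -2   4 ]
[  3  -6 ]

First compute AT:
[[-43,  86],
 [-32,  64],
 [-15,  30]]
Now row reduce the product.
R2 ← R2 − (32/43)·R1: [0, 0]
R3 ← R3 − (15/43)·R1: [0, 0]
1 nonzero row, so rank(AT) = 1.

1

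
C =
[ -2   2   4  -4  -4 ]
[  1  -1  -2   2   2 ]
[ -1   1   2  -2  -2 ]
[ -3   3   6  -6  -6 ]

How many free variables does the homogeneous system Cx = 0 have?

4

Row reduce to echelon form.
R2 ← R2 + (1/2)·R1: [0, 0, 0, 0, 0]
R3 ← R3 − (1/2)·R1: [0, 0, 0, 0, 0]
R4 ← R4 − (3/2)·R1: [0, 0, 0, 0, 0]
1 nonzero row, so rank(C) = 1.
C has 5 columns; by rank–nullity, nullity = 5 − 1 = 4.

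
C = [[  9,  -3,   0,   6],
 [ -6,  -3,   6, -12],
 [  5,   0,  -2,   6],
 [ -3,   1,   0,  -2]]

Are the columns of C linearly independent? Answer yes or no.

no

Row reduce C to echelon form.
R2 ← R2 + (2/3)·R1: [0, -5, 6, -8]
R3 ← R3 − (5/9)·R1: [0, 5/3, -2, 8/3]
R4 ← R4 + (1/3)·R1: [0, 0, 0, 0]
R3 ← R3 + (1/3)·R2: [0, 0, 0, 0]
2 pivots among 4 columns.
Only 2 < 4 pivot columns, so the columns are linearly dependent.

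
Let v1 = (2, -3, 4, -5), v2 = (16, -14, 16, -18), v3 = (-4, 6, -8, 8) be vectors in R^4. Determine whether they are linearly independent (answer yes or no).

Form the matrix with these vectors as rows and row reduce.
R2 ← R2 − (8)·R1: [0, 10, -16, 22]
R3 ← R3 + (2)·R1: [0, 0, 0, -2]
3 nonzero rows, so the 3 vectors span a space of dimension 3.
Since 3 = 3, the vectors are linearly independent.

yes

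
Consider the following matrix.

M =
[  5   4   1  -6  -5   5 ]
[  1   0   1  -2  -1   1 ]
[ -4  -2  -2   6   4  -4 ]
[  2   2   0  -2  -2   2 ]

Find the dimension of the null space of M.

4

Row reduce to echelon form.
R2 ← R2 − (1/5)·R1: [0, -4/5, 4/5, -4/5, 0, 0]
R3 ← R3 + (4/5)·R1: [0, 6/5, -6/5, 6/5, 0, 0]
R4 ← R4 − (2/5)·R1: [0, 2/5, -2/5, 2/5, 0, 0]
R3 ← R3 + (3/2)·R2: [0, 0, 0, 0, 0, 0]
R4 ← R4 + (1/2)·R2: [0, 0, 0, 0, 0, 0]
2 nonzero rows, so rank(M) = 2.
M has 6 columns; by rank–nullity, nullity = 6 − 2 = 4.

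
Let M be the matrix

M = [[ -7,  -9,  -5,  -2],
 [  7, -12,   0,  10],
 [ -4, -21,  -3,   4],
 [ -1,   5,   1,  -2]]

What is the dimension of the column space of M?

4

Row reduce to echelon form.
R2 ← R2 + R1: [0, -21, -5, 8]
R3 ← R3 − (4/7)·R1: [0, -111/7, -1/7, 36/7]
R4 ← R4 − (1/7)·R1: [0, 44/7, 12/7, -12/7]
R3 ← R3 − (37/49)·R2: [0, 0, 178/49, -44/49]
R4 ← R4 + (44/147)·R2: [0, 0, 32/147, 100/147]
R4 ← R4 − (16/267)·R3: [0, 0, 0, 196/267]
Echelon form has 4 nonzero rows, so rank(M) = 4.
The column space has dimension equal to the rank: 4.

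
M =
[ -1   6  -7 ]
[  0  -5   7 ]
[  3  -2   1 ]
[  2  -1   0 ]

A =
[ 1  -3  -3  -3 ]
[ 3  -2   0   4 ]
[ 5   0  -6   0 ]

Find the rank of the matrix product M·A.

First compute MA:
[[-18,  -9,  45,  27],
 [ 20,  10, -42, -20],
 [  2,  -5, -15, -17],
 [ -1,  -4,  -6, -10]]
Now row reduce the product.
R2 ← R2 + (10/9)·R1: [0, 0, 8, 10]
R3 ← R3 + (1/9)·R1: [0, -6, -10, -14]
R4 ← R4 − (1/18)·R1: [0, -7/2, -17/2, -23/2]
Swap R2 ↔ R3
R4 ← R4 − (7/12)·R2: [0, 0, -8/3, -10/3]
R4 ← R4 + (1/3)·R3: [0, 0, 0, 0]
3 nonzero rows, so rank(MA) = 3.

3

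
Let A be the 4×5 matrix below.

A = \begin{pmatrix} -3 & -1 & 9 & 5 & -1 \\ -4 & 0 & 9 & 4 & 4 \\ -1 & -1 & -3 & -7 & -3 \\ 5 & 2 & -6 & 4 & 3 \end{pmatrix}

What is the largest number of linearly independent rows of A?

Row reduce to echelon form.
R2 ← R2 − (4/3)·R1: [0, 4/3, -3, -8/3, 16/3]
R3 ← R3 − (1/3)·R1: [0, -2/3, -6, -26/3, -8/3]
R4 ← R4 + (5/3)·R1: [0, 1/3, 9, 37/3, 4/3]
R3 ← R3 + (1/2)·R2: [0, 0, -15/2, -10, 0]
R4 ← R4 − (1/4)·R2: [0, 0, 39/4, 13, 0]
R4 ← R4 + (13/10)·R3: [0, 0, 0, 0, 0]
Echelon form has 3 nonzero rows, so rank(A) = 3.
The rank gives the maximum number of linearly independent rows: 3.

3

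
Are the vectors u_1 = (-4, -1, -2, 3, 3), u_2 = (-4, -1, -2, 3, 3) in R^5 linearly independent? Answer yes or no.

no

Form the matrix with these vectors as rows and row reduce.
R2 ← R2 − R1: [0, 0, 0, 0, 0]
1 nonzero row, so the 2 vectors span a space of dimension 1.
Since 1 < 2, the vectors are linearly dependent.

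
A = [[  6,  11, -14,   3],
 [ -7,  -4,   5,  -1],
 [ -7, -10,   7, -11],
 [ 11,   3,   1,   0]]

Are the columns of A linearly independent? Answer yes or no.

Row reduce A to echelon form.
R2 ← R2 + (7/6)·R1: [0, 53/6, -34/3, 5/2]
R3 ← R3 + (7/6)·R1: [0, 17/6, -28/3, -15/2]
R4 ← R4 − (11/6)·R1: [0, -103/6, 80/3, -11/2]
R3 ← R3 − (17/53)·R2: [0, 0, -302/53, -440/53]
R4 ← R4 + (103/53)·R2: [0, 0, 246/53, -34/53]
R4 ← R4 + (123/151)·R3: [0, 0, 0, -1118/151]
4 pivots among 4 columns.
Every column is a pivot column, so the columns are linearly independent.

yes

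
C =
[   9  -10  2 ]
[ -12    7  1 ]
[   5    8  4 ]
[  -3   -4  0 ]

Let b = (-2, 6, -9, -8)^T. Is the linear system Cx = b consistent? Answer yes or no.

Row reduce the augmented matrix [C | b].
R2 ← R2 + (4/3)·R1: [0, -19/3, 11/3, 10/3]
R3 ← R3 − (5/9)·R1: [0, 122/9, 26/9, -71/9]
R4 ← R4 + (1/3)·R1: [0, -22/3, 2/3, -26/3]
R3 ← R3 + (122/57)·R2: [0, 0, 204/19, -43/57]
R4 ← R4 − (22/19)·R2: [0, 0, -68/19, -238/19]
R4 ← R4 + (1/3)·R3: [0, 0, 0, -115/9]
The echelon form has 4 nonzero rows; the last pivot sits in the augmented column, so rank(C) = 3 but rank([C|b]) = 4.
Since the ranks differ, the system is inconsistent.

no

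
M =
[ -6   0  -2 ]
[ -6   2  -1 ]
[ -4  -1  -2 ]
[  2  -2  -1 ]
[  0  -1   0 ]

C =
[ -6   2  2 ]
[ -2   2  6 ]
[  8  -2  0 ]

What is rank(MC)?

2

First compute MC:
[[ 20,  -8, -12],
 [ 24,  -6,   0],
 [ 10,  -6, -14],
 [-16,   2,  -8],
 [  2,  -2,  -6]]
Now row reduce the product.
R2 ← R2 − (6/5)·R1: [0, 18/5, 72/5]
R3 ← R3 − (1/2)·R1: [0, -2, -8]
R4 ← R4 + (4/5)·R1: [0, -22/5, -88/5]
R5 ← R5 − (1/10)·R1: [0, -6/5, -24/5]
R3 ← R3 + (5/9)·R2: [0, 0, 0]
R4 ← R4 + (11/9)·R2: [0, 0, 0]
R5 ← R5 + (1/3)·R2: [0, 0, 0]
2 nonzero rows, so rank(MC) = 2.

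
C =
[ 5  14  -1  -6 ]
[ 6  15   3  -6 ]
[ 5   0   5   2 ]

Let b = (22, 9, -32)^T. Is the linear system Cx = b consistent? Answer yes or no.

yes

Row reduce the augmented matrix [C | b].
R2 ← R2 − (6/5)·R1: [0, -9/5, 21/5, 6/5, -87/5]
R3 ← R3 − R1: [0, -14, 6, 8, -54]
R3 ← R3 − (70/9)·R2: [0, 0, -80/3, -4/3, 244/3]
The echelon form has 3 nonzero rows, and every pivot lies in the first 4 columns, so rank(C) = rank([C|b]) = 3.
The system is consistent.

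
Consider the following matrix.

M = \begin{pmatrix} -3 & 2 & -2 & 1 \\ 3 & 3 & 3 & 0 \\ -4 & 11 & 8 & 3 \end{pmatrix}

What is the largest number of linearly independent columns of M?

Row reduce to echelon form.
R2 ← R2 + R1: [0, 5, 1, 1]
R3 ← R3 − (4/3)·R1: [0, 25/3, 32/3, 5/3]
R3 ← R3 − (5/3)·R2: [0, 0, 9, 0]
Echelon form has 3 nonzero rows, so rank(M) = 3.
The rank gives the maximum number of linearly independent columns: 3.

3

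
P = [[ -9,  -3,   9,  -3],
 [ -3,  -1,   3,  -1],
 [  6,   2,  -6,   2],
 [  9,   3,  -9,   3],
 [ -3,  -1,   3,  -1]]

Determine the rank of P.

Row reduce to echelon form.
R2 ← R2 − (1/3)·R1: [0, 0, 0, 0]
R3 ← R3 + (2/3)·R1: [0, 0, 0, 0]
R4 ← R4 + R1: [0, 0, 0, 0]
R5 ← R5 − (1/3)·R1: [0, 0, 0, 0]
Echelon form has 1 nonzero row, so rank(P) = 1.

1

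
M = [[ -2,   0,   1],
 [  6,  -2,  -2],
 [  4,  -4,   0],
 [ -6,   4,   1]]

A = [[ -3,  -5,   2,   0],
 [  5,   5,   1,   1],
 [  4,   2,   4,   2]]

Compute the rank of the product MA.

2

First compute MA:
[[ 10,  12,   0,   2],
 [-36, -44,   2,  -6],
 [-32, -40,   4,  -4],
 [ 42,  52,  -4,   6]]
Now row reduce the product.
R2 ← R2 + (18/5)·R1: [0, -4/5, 2, 6/5]
R3 ← R3 + (16/5)·R1: [0, -8/5, 4, 12/5]
R4 ← R4 − (21/5)·R1: [0, 8/5, -4, -12/5]
R3 ← R3 − (2)·R2: [0, 0, 0, 0]
R4 ← R4 + (2)·R2: [0, 0, 0, 0]
2 nonzero rows, so rank(MA) = 2.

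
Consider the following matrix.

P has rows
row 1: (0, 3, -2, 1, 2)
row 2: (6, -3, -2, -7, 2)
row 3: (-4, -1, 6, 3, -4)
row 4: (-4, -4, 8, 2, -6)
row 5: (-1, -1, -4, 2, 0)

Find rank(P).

3

Row reduce to echelon form.
Swap R1 ↔ R2
R3 ← R3 + (2/3)·R1: [0, -3, 14/3, -5/3, -8/3]
R4 ← R4 + (2/3)·R1: [0, -6, 20/3, -8/3, -14/3]
R5 ← R5 + (1/6)·R1: [0, -3/2, -13/3, 5/6, 1/3]
R3 ← R3 + R2: [0, 0, 8/3, -2/3, -2/3]
R4 ← R4 + (2)·R2: [0, 0, 8/3, -2/3, -2/3]
R5 ← R5 + (1/2)·R2: [0, 0, -16/3, 4/3, 4/3]
R4 ← R4 − R3: [0, 0, 0, 0, 0]
R5 ← R5 + (2)·R3: [0, 0, 0, 0, 0]
Echelon form has 3 nonzero rows, so rank(P) = 3.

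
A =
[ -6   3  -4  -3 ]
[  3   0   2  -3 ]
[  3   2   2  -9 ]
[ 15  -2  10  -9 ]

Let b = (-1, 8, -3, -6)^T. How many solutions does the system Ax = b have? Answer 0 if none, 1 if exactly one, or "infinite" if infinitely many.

0

Row reduce the augmented matrix [A | b].
R2 ← R2 + (1/2)·R1: [0, 3/2, 0, -9/2, 15/2]
R3 ← R3 + (1/2)·R1: [0, 7/2, 0, -21/2, -7/2]
R4 ← R4 + (5/2)·R1: [0, 11/2, 0, -33/2, -17/2]
R3 ← R3 − (7/3)·R2: [0, 0, 0, 0, -21]
R4 ← R4 − (11/3)·R2: [0, 0, 0, 0, -36]
R4 ← R4 − (12/7)·R3: [0, 0, 0, 0, 0]
The echelon form has 3 nonzero rows; the last pivot sits in the augmented column, so rank(A) = 2 but rank([A|b]) = 3.
Since the ranks differ, the system is inconsistent.
It has no solutions.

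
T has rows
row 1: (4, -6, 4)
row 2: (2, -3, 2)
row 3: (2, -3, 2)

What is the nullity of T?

Row reduce to echelon form.
R2 ← R2 − (1/2)·R1: [0, 0, 0]
R3 ← R3 − (1/2)·R1: [0, 0, 0]
1 nonzero row, so rank(T) = 1.
T has 3 columns; by rank–nullity, nullity = 3 − 1 = 2.

2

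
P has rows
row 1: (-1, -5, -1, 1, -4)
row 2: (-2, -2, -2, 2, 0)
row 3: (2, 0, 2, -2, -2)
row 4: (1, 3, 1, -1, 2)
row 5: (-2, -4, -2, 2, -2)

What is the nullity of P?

Row reduce to echelon form.
R2 ← R2 − (2)·R1: [0, 8, 0, 0, 8]
R3 ← R3 + (2)·R1: [0, -10, 0, 0, -10]
R4 ← R4 + R1: [0, -2, 0, 0, -2]
R5 ← R5 − (2)·R1: [0, 6, 0, 0, 6]
R3 ← R3 + (5/4)·R2: [0, 0, 0, 0, 0]
R4 ← R4 + (1/4)·R2: [0, 0, 0, 0, 0]
R5 ← R5 − (3/4)·R2: [0, 0, 0, 0, 0]
2 nonzero rows, so rank(P) = 2.
P has 5 columns; by rank–nullity, nullity = 5 − 2 = 3.

3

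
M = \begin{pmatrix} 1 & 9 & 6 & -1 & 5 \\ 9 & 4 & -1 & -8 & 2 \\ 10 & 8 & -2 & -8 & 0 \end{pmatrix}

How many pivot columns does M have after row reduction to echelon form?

Row reduce to echelon form.
R2 ← R2 − (9)·R1: [0, -77, -55, 1, -43]
R3 ← R3 − (10)·R1: [0, -82, -62, 2, -50]
R3 ← R3 − (82/77)·R2: [0, 0, -24/7, 72/77, -324/77]
Echelon form has 3 nonzero rows, so rank(M) = 3.
Each nonzero row contributes one pivot column: 3 pivot columns.

3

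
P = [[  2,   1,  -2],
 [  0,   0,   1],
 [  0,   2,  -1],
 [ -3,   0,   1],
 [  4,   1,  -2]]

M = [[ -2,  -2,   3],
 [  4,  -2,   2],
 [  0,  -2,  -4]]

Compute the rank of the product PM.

First compute PM:
[[  0,  -2,  16],
 [  0,  -2,  -4],
 [  8,  -2,   8],
 [  6,   4, -13],
 [ -4,  -6,  22]]
Now row reduce the product.
Swap R1 ↔ R3
R4 ← R4 − (3/4)·R1: [0, 11/2, -19]
R5 ← R5 + (1/2)·R1: [0, -7, 26]
R3 ← R3 − R2: [0, 0, 20]
R4 ← R4 + (11/4)·R2: [0, 0, -30]
R5 ← R5 − (7/2)·R2: [0, 0, 40]
R4 ← R4 + (3/2)·R3: [0, 0, 0]
R5 ← R5 − (2)·R3: [0, 0, 0]
3 nonzero rows, so rank(PM) = 3.

3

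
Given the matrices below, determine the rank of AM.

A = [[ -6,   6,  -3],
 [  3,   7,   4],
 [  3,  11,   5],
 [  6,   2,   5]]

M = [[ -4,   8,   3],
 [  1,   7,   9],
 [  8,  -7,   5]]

2

First compute AM:
[[  6,  15,  21],
 [ 27,  45,  92],
 [ 39,  66, 133],
 [ 18,  27,  61]]
Now row reduce the product.
R2 ← R2 − (9/2)·R1: [0, -45/2, -5/2]
R3 ← R3 − (13/2)·R1: [0, -63/2, -7/2]
R4 ← R4 − (3)·R1: [0, -18, -2]
R3 ← R3 − (7/5)·R2: [0, 0, 0]
R4 ← R4 − (4/5)·R2: [0, 0, 0]
2 nonzero rows, so rank(AM) = 2.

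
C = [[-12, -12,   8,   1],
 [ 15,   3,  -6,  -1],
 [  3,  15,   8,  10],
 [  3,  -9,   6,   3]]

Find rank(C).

Row reduce to echelon form.
R2 ← R2 + (5/4)·R1: [0, -12, 4, 1/4]
R3 ← R3 + (1/4)·R1: [0, 12, 10, 41/4]
R4 ← R4 + (1/4)·R1: [0, -12, 8, 13/4]
R3 ← R3 + R2: [0, 0, 14, 21/2]
R4 ← R4 − R2: [0, 0, 4, 3]
R4 ← R4 − (2/7)·R3: [0, 0, 0, 0]
Echelon form has 3 nonzero rows, so rank(C) = 3.

3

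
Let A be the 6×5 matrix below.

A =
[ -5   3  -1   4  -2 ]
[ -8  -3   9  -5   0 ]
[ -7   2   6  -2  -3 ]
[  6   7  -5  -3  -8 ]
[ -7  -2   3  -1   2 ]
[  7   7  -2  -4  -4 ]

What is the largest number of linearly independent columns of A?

Row reduce to echelon form.
R2 ← R2 − (8/5)·R1: [0, -39/5, 53/5, -57/5, 16/5]
R3 ← R3 − (7/5)·R1: [0, -11/5, 37/5, -38/5, -1/5]
R4 ← R4 + (6/5)·R1: [0, 53/5, -31/5, 9/5, -52/5]
R5 ← R5 − (7/5)·R1: [0, -31/5, 22/5, -33/5, 24/5]
R6 ← R6 + (7/5)·R1: [0, 56/5, -17/5, 8/5, -34/5]
R3 ← R3 − (11/39)·R2: [0, 0, 172/39, -57/13, -43/39]
R4 ← R4 + (53/39)·R2: [0, 0, 320/39, -178/13, -236/39]
R5 ← R5 − (31/39)·R2: [0, 0, -157/39, 32/13, 88/39]
R6 ← R6 + (56/39)·R2: [0, 0, 461/39, -192/13, -86/39]
R4 ← R4 − (80/43)·R3: [0, 0, 0, -238/43, -4]
R5 ← R5 + (157/172)·R3: [0, 0, 0, -265/172, 5/4]
R6 ← R6 − (461/172)·R3: [0, 0, 0, -519/172, 3/4]
R5 ← R5 − (265/952)·R4: [0, 0, 0, 0, 1125/476]
R6 ← R6 − (519/952)·R4: [0, 0, 0, 0, 1395/476]
R6 ← R6 − (31/25)·R5: [0, 0, 0, 0, 0]
Echelon form has 5 nonzero rows, so rank(A) = 5.
The rank gives the maximum number of linearly independent columns: 5.

5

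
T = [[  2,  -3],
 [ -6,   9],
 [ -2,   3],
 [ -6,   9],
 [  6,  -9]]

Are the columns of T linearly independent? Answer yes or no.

Row reduce T to echelon form.
R2 ← R2 + (3)·R1: [0, 0]
R3 ← R3 + R1: [0, 0]
R4 ← R4 + (3)·R1: [0, 0]
R5 ← R5 − (3)·R1: [0, 0]
1 pivot among 2 columns.
Only 1 < 2 pivot columns, so the columns are linearly dependent.

no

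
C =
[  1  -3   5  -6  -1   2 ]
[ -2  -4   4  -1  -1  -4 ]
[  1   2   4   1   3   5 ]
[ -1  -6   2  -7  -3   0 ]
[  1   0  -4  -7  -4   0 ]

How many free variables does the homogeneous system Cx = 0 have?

1

Row reduce to echelon form.
R2 ← R2 + (2)·R1: [0, -10, 14, -13, -3, 0]
R3 ← R3 − R1: [0, 5, -1, 7, 4, 3]
R4 ← R4 + R1: [0, -9, 7, -13, -4, 2]
R5 ← R5 − R1: [0, 3, -9, -1, -3, -2]
R3 ← R3 + (1/2)·R2: [0, 0, 6, 1/2, 5/2, 3]
R4 ← R4 − (9/10)·R2: [0, 0, -28/5, -13/10, -13/10, 2]
R5 ← R5 + (3/10)·R2: [0, 0, -24/5, -49/10, -39/10, -2]
R4 ← R4 + (14/15)·R3: [0, 0, 0, -5/6, 31/30, 24/5]
R5 ← R5 + (4/5)·R3: [0, 0, 0, -9/2, -19/10, 2/5]
R5 ← R5 − (27/5)·R4: [0, 0, 0, 0, -187/25, -638/25]
5 nonzero rows, so rank(C) = 5.
C has 6 columns; by rank–nullity, nullity = 6 − 5 = 1.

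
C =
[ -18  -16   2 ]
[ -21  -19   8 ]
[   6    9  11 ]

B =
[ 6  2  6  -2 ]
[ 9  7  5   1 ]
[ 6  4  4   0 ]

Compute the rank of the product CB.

2

First compute CB:
[[-240, -140, -180,  20],
 [-249, -143, -189,  23],
 [183, 119, 125,  -3]]
Now row reduce the product.
R2 ← R2 − (83/80)·R1: [0, 9/4, -9/4, 9/4]
R3 ← R3 + (61/80)·R1: [0, 49/4, -49/4, 49/4]
R3 ← R3 − (49/9)·R2: [0, 0, 0, 0]
2 nonzero rows, so rank(CB) = 2.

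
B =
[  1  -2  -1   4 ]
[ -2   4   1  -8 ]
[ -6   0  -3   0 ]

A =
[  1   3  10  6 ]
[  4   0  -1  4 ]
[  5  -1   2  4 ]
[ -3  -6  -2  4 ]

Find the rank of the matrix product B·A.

First compute BA:
[[-24, -20,   2,  10],
 [ 43,  41,  -6, -24],
 [-21, -15, -66, -48]]
Now row reduce the product.
R2 ← R2 + (43/24)·R1: [0, 31/6, -29/12, -73/12]
R3 ← R3 − (7/8)·R1: [0, 5/2, -271/4, -227/4]
R3 ← R3 − (15/31)·R2: [0, 0, -2064/31, -1668/31]
3 nonzero rows, so rank(BA) = 3.

3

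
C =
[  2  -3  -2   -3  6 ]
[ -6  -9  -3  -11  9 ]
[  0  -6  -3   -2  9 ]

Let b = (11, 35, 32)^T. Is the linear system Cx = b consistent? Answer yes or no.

Row reduce the augmented matrix [C | b].
R2 ← R2 + (3)·R1: [0, -18, -9, -20, 27, 68]
R3 ← R3 − (1/3)·R2: [0, 0, 0, 14/3, 0, 28/3]
The echelon form has 3 nonzero rows, and every pivot lies in the first 5 columns, so rank(C) = rank([C|b]) = 3.
The system is consistent.

yes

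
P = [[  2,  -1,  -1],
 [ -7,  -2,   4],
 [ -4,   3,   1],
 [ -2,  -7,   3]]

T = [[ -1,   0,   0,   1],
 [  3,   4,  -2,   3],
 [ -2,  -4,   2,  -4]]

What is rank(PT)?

2

First compute PT:
[[ -3,   0,   0,   3],
 [ -7, -24,  12, -29],
 [ 11,   8,  -4,   1],
 [-25, -40,  20, -35]]
Now row reduce the product.
R2 ← R2 − (7/3)·R1: [0, -24, 12, -36]
R3 ← R3 + (11/3)·R1: [0, 8, -4, 12]
R4 ← R4 − (25/3)·R1: [0, -40, 20, -60]
R3 ← R3 + (1/3)·R2: [0, 0, 0, 0]
R4 ← R4 − (5/3)·R2: [0, 0, 0, 0]
2 nonzero rows, so rank(PT) = 2.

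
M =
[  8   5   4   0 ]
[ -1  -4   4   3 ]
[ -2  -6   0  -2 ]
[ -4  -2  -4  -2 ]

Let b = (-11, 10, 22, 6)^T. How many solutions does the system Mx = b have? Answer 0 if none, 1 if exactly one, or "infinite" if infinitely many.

Row reduce the augmented matrix [M | b].
R2 ← R2 + (1/8)·R1: [0, -27/8, 9/2, 3, 69/8]
R3 ← R3 + (1/4)·R1: [0, -19/4, 1, -2, 77/4]
R4 ← R4 + (1/2)·R1: [0, 1/2, -2, -2, 1/2]
R3 ← R3 − (38/27)·R2: [0, 0, -16/3, -56/9, 64/9]
R4 ← R4 + (4/27)·R2: [0, 0, -4/3, -14/9, 16/9]
R4 ← R4 − (1/4)·R3: [0, 0, 0, 0, 0]
The echelon form has 3 nonzero rows, and every pivot lies in the first 4 columns, so rank(M) = rank([M|b]) = 3.
The system is consistent.
rank = 3 < 4 unknowns, so there are infinitely many solutions.

infinite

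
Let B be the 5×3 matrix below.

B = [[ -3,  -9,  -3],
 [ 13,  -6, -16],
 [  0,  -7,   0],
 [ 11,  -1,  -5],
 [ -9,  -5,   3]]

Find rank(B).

3

Row reduce to echelon form.
R2 ← R2 + (13/3)·R1: [0, -45, -29]
R4 ← R4 + (11/3)·R1: [0, -34, -16]
R5 ← R5 − (3)·R1: [0, 22, 12]
R3 ← R3 − (7/45)·R2: [0, 0, 203/45]
R4 ← R4 − (34/45)·R2: [0, 0, 266/45]
R5 ← R5 + (22/45)·R2: [0, 0, -98/45]
R4 ← R4 − (38/29)·R3: [0, 0, 0]
R5 ← R5 + (14/29)·R3: [0, 0, 0]
Echelon form has 3 nonzero rows, so rank(B) = 3.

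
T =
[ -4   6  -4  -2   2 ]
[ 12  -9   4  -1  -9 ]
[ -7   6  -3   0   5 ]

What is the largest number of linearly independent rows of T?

Row reduce to echelon form.
R2 ← R2 + (3)·R1: [0, 9, -8, -7, -3]
R3 ← R3 − (7/4)·R1: [0, -9/2, 4, 7/2, 3/2]
R3 ← R3 + (1/2)·R2: [0, 0, 0, 0, 0]
Echelon form has 2 nonzero rows, so rank(T) = 2.
The rank gives the maximum number of linearly independent rows: 2.

2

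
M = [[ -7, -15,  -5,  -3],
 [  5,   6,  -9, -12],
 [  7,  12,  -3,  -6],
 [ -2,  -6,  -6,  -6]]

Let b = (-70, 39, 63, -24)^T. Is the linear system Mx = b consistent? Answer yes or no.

Row reduce the augmented matrix [M | b].
R2 ← R2 + (5/7)·R1: [0, -33/7, -88/7, -99/7, -11]
R3 ← R3 + R1: [0, -3, -8, -9, -7]
R4 ← R4 − (2/7)·R1: [0, -12/7, -32/7, -36/7, -4]
R3 ← R3 − (7/11)·R2: [0, 0, 0, 0, 0]
R4 ← R4 − (4/11)·R2: [0, 0, 0, 0, 0]
The echelon form has 2 nonzero rows, and every pivot lies in the first 4 columns, so rank(M) = rank([M|b]) = 2.
The system is consistent.

yes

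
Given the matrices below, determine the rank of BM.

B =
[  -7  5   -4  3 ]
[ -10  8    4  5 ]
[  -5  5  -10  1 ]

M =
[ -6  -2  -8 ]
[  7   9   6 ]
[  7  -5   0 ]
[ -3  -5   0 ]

First compute BM:
[[ 40,  64,  86],
 [129,  47, 128],
 [ -8, 100,  70]]
Now row reduce the product.
R2 ← R2 − (129/40)·R1: [0, -797/5, -2987/20]
R3 ← R3 + (1/5)·R1: [0, 564/5, 436/5]
R3 ← R3 + (564/797)·R2: [0, 0, -14735/797]
3 nonzero rows, so rank(BM) = 3.

3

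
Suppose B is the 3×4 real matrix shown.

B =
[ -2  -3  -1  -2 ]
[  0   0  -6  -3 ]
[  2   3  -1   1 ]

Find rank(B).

Row reduce to echelon form.
R3 ← R3 + R1: [0, 0, -2, -1]
R3 ← R3 − (1/3)·R2: [0, 0, 0, 0]
Echelon form has 2 nonzero rows, so rank(B) = 2.

2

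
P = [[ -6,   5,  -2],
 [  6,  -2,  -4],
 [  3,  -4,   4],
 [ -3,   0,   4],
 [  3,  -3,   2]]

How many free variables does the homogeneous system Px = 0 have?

Row reduce to echelon form.
R2 ← R2 + R1: [0, 3, -6]
R3 ← R3 + (1/2)·R1: [0, -3/2, 3]
R4 ← R4 − (1/2)·R1: [0, -5/2, 5]
R5 ← R5 + (1/2)·R1: [0, -1/2, 1]
R3 ← R3 + (1/2)·R2: [0, 0, 0]
R4 ← R4 + (5/6)·R2: [0, 0, 0]
R5 ← R5 + (1/6)·R2: [0, 0, 0]
2 nonzero rows, so rank(P) = 2.
P has 3 columns; by rank–nullity, nullity = 3 − 2 = 1.

1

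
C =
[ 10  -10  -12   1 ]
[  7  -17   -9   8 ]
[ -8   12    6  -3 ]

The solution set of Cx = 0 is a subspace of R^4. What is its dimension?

Row reduce to echelon form.
R2 ← R2 − (7/10)·R1: [0, -10, -3/5, 73/10]
R3 ← R3 + (4/5)·R1: [0, 4, -18/5, -11/5]
R3 ← R3 + (2/5)·R2: [0, 0, -96/25, 18/25]
3 nonzero rows, so rank(C) = 3.
C has 4 columns; by rank–nullity, nullity = 4 − 3 = 1.

1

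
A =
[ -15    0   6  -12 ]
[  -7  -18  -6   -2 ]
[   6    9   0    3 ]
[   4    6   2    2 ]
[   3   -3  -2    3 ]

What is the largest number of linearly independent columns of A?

Row reduce to echelon form.
R2 ← R2 − (7/15)·R1: [0, -18, -44/5, 18/5]
R3 ← R3 + (2/5)·R1: [0, 9, 12/5, -9/5]
R4 ← R4 + (4/15)·R1: [0, 6, 18/5, -6/5]
R5 ← R5 + (1/5)·R1: [0, -3, -4/5, 3/5]
R3 ← R3 + (1/2)·R2: [0, 0, -2, 0]
R4 ← R4 + (1/3)·R2: [0, 0, 2/3, 0]
R5 ← R5 − (1/6)·R2: [0, 0, 2/3, 0]
R4 ← R4 + (1/3)·R3: [0, 0, 0, 0]
R5 ← R5 + (1/3)·R3: [0, 0, 0, 0]
Echelon form has 3 nonzero rows, so rank(A) = 3.
The rank gives the maximum number of linearly independent columns: 3.

3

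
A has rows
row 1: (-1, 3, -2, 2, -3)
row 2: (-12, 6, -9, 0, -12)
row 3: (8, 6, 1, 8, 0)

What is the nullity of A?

Row reduce to echelon form.
R2 ← R2 − (12)·R1: [0, -30, 15, -24, 24]
R3 ← R3 + (8)·R1: [0, 30, -15, 24, -24]
R3 ← R3 + R2: [0, 0, 0, 0, 0]
2 nonzero rows, so rank(A) = 2.
A has 5 columns; by rank–nullity, nullity = 5 − 2 = 3.

3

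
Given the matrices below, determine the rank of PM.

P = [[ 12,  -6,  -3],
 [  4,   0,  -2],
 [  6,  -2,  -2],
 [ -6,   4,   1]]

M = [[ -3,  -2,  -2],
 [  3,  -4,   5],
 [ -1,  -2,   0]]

First compute PM:
[[-51,   6, -54],
 [-10,  -4,  -8],
 [-22,   0, -22],
 [ 29,  -6,  32]]
Now row reduce the product.
R2 ← R2 − (10/51)·R1: [0, -88/17, 44/17]
R3 ← R3 − (22/51)·R1: [0, -44/17, 22/17]
R4 ← R4 + (29/51)·R1: [0, -44/17, 22/17]
R3 ← R3 − (1/2)·R2: [0, 0, 0]
R4 ← R4 − (1/2)·R2: [0, 0, 0]
2 nonzero rows, so rank(PM) = 2.

2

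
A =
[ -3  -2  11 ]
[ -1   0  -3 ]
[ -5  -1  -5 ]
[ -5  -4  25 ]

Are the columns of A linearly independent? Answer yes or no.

no

Row reduce A to echelon form.
R2 ← R2 − (1/3)·R1: [0, 2/3, -20/3]
R3 ← R3 − (5/3)·R1: [0, 7/3, -70/3]
R4 ← R4 − (5/3)·R1: [0, -2/3, 20/3]
R3 ← R3 − (7/2)·R2: [0, 0, 0]
R4 ← R4 + R2: [0, 0, 0]
2 pivots among 3 columns.
Only 2 < 3 pivot columns, so the columns are linearly dependent.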